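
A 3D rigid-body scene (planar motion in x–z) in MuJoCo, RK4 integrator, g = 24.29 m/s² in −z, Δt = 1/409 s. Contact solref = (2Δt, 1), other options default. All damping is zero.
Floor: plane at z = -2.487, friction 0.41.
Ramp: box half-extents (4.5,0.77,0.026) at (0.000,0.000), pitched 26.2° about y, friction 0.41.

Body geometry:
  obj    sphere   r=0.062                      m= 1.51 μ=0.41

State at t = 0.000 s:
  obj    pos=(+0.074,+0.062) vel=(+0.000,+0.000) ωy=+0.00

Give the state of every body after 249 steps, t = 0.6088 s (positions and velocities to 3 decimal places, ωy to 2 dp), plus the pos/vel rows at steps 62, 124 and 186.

State at t = 0.6088 s:
  obj    pos=(+1.348,-0.565) vel=(+4.184,-2.059) ωy=+75.21

Key-timestep trajectory:
   step    t(s)  obj.x    obj.z    obj.vx   obj.vz 
     62  0.1516   +0.153  +0.023  +1.042  -0.513
    124  0.3032   +0.390  -0.094  +2.084  -1.025
    186  0.4548   +0.785  -0.288  +3.126  -1.538


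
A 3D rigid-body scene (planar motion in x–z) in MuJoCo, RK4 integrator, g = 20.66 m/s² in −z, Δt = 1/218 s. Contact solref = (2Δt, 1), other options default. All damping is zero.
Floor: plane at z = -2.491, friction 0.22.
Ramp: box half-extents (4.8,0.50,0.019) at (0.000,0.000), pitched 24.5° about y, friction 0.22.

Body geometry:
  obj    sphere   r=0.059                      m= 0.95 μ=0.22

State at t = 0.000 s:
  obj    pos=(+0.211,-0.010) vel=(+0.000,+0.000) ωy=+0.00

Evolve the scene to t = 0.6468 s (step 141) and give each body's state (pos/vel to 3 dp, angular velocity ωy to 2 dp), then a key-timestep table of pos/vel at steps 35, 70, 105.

State at t = 0.6468 s:
  obj    pos=(+1.376,-0.541) vel=(+3.602,-1.641) ωy=+67.06

Key-timestep trajectory:
   step    t(s)  obj.x    obj.z    obj.vx   obj.vz 
     35  0.1606   +0.283  -0.043  +0.894  -0.408
     70  0.3211   +0.498  -0.141  +1.788  -0.815
    105  0.4817   +0.857  -0.305  +2.682  -1.222


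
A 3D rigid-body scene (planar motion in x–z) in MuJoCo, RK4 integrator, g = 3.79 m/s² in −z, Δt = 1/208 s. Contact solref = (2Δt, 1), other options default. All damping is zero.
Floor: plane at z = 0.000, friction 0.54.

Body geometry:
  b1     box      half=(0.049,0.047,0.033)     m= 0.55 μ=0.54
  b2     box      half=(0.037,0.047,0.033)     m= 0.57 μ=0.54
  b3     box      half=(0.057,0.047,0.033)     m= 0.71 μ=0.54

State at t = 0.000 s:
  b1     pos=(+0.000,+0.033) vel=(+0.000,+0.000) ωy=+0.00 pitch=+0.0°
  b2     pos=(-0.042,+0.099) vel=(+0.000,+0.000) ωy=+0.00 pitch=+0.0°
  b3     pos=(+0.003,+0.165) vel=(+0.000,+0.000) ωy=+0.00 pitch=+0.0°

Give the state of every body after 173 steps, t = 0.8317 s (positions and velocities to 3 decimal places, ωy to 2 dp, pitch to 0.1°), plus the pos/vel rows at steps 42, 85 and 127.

State at t = 0.8317 s:
  b1     pos=(+0.000,+0.033) vel=(+0.000,+0.000) ωy=+0.00 pitch=+0.0°
  b2     pos=(-0.042,+0.099) vel=(+0.000,+0.000) ωy=+0.00 pitch=+0.0°
  b3     pos=(+0.135,+0.033) vel=(+0.000,+0.000) ωy=+0.00 pitch=+180.0°

Key-timestep trajectory:
   step    t(s)  b1.x    b1.z    b1.vx   b1.vz   b2.x    b2.z    b2.vx   b2.vz   b3.x    b3.z    b3.vx   b3.vz 
     42  0.2019   +0.000  +0.033  +0.000  +0.000   -0.042  +0.099  +0.000  +0.000   +0.012  +0.161  +0.095  -0.052
     85  0.4087   +0.000  +0.033  +0.000  +0.000   -0.042  +0.099  +0.000  +0.000   +0.043  +0.129  +0.263  -0.063
    127  0.6106   +0.000  +0.033  +0.000  +0.000   -0.042  +0.099  +0.000  +0.000   +0.104  +0.090  +0.315  -0.466


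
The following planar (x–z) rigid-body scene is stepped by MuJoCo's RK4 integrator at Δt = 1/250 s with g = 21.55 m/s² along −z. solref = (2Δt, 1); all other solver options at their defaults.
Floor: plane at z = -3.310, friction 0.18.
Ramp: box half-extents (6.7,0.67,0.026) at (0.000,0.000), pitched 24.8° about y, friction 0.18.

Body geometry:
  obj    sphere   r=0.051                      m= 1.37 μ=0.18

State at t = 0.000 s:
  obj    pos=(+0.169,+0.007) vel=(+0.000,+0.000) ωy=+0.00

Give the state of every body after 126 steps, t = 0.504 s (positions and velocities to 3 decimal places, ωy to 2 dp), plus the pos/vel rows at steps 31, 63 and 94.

State at t = 0.504 s:
  obj    pos=(+0.914,-0.337) vel=(+2.954,-1.365) ωy=+63.78

Key-timestep trajectory:
   step    t(s)  obj.x    obj.z    obj.vx   obj.vz 
     31  0.1240   +0.214  -0.014  +0.727  -0.336
     63  0.2520   +0.355  -0.079  +1.477  -0.683
     94  0.3760   +0.583  -0.185  +2.204  -1.018


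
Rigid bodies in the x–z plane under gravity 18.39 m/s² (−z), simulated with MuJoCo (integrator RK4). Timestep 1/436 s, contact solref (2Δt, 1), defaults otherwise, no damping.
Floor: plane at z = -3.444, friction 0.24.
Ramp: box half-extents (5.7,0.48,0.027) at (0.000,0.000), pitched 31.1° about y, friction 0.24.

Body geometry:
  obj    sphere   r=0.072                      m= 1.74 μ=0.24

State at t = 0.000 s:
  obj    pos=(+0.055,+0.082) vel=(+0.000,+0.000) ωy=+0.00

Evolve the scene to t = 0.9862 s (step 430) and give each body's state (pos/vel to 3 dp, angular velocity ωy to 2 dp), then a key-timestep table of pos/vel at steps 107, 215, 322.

State at t = 0.9862 s:
  obj    pos=(+2.881,-1.622) vel=(+5.730,-3.457) ωy=+92.93

Key-timestep trajectory:
   step    t(s)  obj.x    obj.z    obj.vx   obj.vz 
    107  0.2454   +0.230  -0.023  +1.426  -0.860
    215  0.4931   +0.762  -0.344  +2.865  -1.728
    322  0.7385   +1.640  -0.874  +4.291  -2.588


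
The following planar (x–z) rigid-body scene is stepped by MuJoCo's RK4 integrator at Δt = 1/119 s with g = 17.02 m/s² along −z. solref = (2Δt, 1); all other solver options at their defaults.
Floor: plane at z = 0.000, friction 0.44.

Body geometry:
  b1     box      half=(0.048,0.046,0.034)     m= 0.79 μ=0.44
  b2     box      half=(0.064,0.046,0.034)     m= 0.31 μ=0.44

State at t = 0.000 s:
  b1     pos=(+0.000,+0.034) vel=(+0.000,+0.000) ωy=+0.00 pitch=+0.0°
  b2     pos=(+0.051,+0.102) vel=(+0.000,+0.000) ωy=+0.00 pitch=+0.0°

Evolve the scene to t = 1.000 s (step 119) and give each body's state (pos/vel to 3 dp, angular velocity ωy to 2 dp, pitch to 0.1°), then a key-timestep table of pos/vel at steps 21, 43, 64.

State at t = 1.000 s:
  b1     pos=(+0.000,+0.034) vel=(+0.000,+0.000) ωy=+0.00 pitch=+0.0°
  b2     pos=(+0.216,+0.034) vel=(+0.000,+0.000) ωy=+0.00 pitch=+180.0°

Key-timestep trajectory:
   step    t(s)  b1.x    b1.z    b1.vx   b1.vz   b2.x    b2.z    b2.vx   b2.vz 
     21  0.1765   +0.000  +0.034  +0.000  +0.000   +0.065  +0.097  +0.222  -0.113
     43  0.3613   +0.000  +0.034  +0.000  +0.000   +0.136  +0.071  +0.253  +0.066
     64  0.5378   +0.000  +0.034  +0.000  +0.000   +0.190  +0.058  +0.517  -0.393


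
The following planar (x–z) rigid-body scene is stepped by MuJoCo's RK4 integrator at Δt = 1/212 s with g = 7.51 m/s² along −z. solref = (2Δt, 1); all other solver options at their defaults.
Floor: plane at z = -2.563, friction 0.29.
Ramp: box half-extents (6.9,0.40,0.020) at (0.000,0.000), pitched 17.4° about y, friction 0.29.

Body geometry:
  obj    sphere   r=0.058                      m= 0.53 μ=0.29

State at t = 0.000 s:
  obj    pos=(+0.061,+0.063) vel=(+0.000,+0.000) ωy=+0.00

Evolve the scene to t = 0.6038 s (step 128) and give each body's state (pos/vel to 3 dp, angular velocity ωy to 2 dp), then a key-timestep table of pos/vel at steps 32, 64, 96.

State at t = 0.6038 s:
  obj    pos=(+0.340,-0.025) vel=(+0.924,-0.290) ωy=+16.69

Key-timestep trajectory:
   step    t(s)  obj.x    obj.z    obj.vx   obj.vz 
     32  0.1509   +0.078  +0.057  +0.231  -0.072
     64  0.3019   +0.131  +0.041  +0.462  -0.145
     96  0.4528   +0.218  +0.013  +0.693  -0.217


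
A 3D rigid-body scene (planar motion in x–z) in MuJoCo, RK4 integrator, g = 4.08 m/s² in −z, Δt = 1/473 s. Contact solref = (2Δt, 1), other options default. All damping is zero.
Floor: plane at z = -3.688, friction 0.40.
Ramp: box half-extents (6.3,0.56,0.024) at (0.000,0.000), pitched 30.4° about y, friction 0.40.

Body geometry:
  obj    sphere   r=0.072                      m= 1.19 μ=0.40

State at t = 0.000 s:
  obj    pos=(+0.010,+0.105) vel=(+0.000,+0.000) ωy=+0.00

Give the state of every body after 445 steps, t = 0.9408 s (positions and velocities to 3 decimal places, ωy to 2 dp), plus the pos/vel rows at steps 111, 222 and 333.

State at t = 0.9408 s:
  obj    pos=(+0.573,-0.225) vel=(+1.197,-0.702) ωy=+19.27

Key-timestep trajectory:
   step    t(s)  obj.x    obj.z    obj.vx   obj.vz 
    111  0.2347   +0.045  +0.085  +0.299  -0.175
    222  0.4693   +0.150  +0.023  +0.597  -0.350
    333  0.7040   +0.325  -0.080  +0.896  -0.525


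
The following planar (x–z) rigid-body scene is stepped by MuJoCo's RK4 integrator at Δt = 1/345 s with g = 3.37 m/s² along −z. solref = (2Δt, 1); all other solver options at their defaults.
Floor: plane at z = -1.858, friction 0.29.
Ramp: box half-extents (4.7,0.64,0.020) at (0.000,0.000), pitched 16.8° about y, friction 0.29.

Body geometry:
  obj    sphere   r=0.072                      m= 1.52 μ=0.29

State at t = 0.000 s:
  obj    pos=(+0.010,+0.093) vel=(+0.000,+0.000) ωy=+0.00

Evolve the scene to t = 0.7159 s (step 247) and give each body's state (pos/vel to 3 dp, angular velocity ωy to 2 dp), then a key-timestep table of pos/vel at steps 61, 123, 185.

State at t = 0.7159 s:
  obj    pos=(+0.181,+0.042) vel=(+0.477,-0.144) ωy=+6.92

Key-timestep trajectory:
   step    t(s)  obj.x    obj.z    obj.vx   obj.vz 
     61  0.1768   +0.020  +0.090  +0.118  -0.036
    123  0.3565   +0.052  +0.080  +0.237  -0.072
    185  0.5362   +0.106  +0.064  +0.357  -0.108


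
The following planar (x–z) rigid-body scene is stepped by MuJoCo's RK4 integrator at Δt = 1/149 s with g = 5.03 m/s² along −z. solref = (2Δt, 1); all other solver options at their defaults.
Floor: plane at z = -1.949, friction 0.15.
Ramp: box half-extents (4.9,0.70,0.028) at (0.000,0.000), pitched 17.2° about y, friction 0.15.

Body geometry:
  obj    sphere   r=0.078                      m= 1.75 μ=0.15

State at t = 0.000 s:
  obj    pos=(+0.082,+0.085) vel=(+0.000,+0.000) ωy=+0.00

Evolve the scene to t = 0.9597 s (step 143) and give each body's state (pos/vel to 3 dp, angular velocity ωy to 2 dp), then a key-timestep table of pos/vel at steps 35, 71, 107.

State at t = 0.9597 s:
  obj    pos=(+0.550,-0.059) vel=(+0.974,-0.302) ωy=+13.07

Key-timestep trajectory:
   step    t(s)  obj.x    obj.z    obj.vx   obj.vz 
     35  0.2349   +0.110  +0.077  +0.238  -0.074
     71  0.4765   +0.197  +0.050  +0.484  -0.150
    107  0.7181   +0.344  +0.005  +0.729  -0.226


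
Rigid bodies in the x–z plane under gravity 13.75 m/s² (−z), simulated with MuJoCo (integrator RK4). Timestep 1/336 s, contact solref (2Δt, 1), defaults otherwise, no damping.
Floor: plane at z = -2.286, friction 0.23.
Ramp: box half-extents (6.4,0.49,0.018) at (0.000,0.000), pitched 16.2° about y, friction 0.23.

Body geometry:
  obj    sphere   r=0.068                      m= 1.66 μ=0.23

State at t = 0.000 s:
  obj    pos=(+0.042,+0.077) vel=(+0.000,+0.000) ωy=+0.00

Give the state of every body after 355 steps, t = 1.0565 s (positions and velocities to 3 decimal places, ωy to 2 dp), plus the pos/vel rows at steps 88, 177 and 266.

State at t = 1.0565 s:
  obj    pos=(+1.511,-0.349) vel=(+2.780,-0.808) ωy=+42.57

Key-timestep trajectory:
   step    t(s)  obj.x    obj.z    obj.vx   obj.vz 
     88  0.2619   +0.132  +0.051  +0.689  -0.200
    177  0.5268   +0.407  -0.029  +1.386  -0.403
    266  0.7917   +0.867  -0.162  +2.083  -0.605


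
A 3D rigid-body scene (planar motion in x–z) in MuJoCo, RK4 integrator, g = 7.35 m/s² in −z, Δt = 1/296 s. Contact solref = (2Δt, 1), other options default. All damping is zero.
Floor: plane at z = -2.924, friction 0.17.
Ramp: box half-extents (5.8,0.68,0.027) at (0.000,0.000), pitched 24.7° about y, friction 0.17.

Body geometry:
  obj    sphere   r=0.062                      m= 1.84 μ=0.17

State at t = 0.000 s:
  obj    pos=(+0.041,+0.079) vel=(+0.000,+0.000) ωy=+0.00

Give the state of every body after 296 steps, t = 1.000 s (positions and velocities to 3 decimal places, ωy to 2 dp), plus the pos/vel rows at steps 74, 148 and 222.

State at t = 1.000 s:
  obj    pos=(+1.038,-0.379) vel=(+1.993,-0.917) ωy=+35.38

Key-timestep trajectory:
   step    t(s)  obj.x    obj.z    obj.vx   obj.vz 
     74  0.2500   +0.103  +0.050  +0.498  -0.229
    148  0.5000   +0.290  -0.036  +0.997  -0.458
    222  0.7500   +0.602  -0.179  +1.495  -0.688


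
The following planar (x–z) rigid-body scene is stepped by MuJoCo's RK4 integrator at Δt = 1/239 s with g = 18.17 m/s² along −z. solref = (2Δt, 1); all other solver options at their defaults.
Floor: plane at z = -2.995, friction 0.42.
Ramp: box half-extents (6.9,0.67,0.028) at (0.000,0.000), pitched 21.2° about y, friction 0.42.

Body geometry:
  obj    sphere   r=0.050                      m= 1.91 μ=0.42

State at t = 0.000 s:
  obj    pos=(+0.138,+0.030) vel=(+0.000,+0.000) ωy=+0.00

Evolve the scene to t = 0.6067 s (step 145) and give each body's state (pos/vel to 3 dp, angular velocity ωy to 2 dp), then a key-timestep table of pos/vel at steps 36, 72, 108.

State at t = 0.6067 s:
  obj    pos=(+0.943,-0.282) vel=(+2.655,-1.030) ωy=+56.94

Key-timestep trajectory:
   step    t(s)  obj.x    obj.z    obj.vx   obj.vz 
     36  0.1506   +0.188  +0.011  +0.659  -0.256
     72  0.3013   +0.337  -0.047  +1.318  -0.511
    108  0.4519   +0.585  -0.143  +1.977  -0.767


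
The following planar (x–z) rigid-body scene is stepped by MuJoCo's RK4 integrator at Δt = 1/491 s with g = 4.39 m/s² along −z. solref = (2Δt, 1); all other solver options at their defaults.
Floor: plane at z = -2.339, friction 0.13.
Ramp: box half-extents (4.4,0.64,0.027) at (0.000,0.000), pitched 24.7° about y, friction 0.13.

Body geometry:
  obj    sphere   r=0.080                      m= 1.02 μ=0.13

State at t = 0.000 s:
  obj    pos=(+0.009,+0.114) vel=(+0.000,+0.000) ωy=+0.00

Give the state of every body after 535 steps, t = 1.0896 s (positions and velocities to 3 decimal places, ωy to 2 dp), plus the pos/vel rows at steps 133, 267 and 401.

State at t = 1.0896 s:
  obj    pos=(+0.719,-0.213) vel=(+1.303,-0.601) ωy=+17.62

Key-timestep trajectory:
   step    t(s)  obj.x    obj.z    obj.vx   obj.vz 
    133  0.2709   +0.053  +0.093  +0.324  -0.150
    267  0.5438   +0.186  +0.032  +0.651  -0.298
    401  0.8167   +0.408  -0.070  +0.977  -0.449


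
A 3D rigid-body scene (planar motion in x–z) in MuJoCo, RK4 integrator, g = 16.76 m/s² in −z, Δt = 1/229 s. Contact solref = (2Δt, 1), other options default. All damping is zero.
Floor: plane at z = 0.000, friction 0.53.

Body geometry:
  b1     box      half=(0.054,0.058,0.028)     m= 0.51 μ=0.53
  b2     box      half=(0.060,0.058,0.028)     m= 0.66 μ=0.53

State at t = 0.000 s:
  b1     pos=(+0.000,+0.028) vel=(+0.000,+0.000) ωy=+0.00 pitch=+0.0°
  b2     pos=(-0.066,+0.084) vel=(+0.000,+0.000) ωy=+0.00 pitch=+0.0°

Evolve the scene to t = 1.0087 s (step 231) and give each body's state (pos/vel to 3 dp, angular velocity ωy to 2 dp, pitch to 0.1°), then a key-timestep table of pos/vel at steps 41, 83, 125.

State at t = 1.0087 s:
  b1     pos=(+0.000,+0.028) vel=(+0.000,+0.000) ωy=+0.00 pitch=+0.0°
  b2     pos=(-0.129,+0.060) vel=(+0.000,+0.000) ωy=+0.00 pitch=-90.0°

Key-timestep trajectory:
   step    t(s)  b1.x    b1.z    b1.vx   b1.vz   b2.x    b2.z    b2.vx   b2.vz 
     41  0.1790   +0.000  +0.028  +0.000  +0.000   -0.095  +0.066  -0.174  +0.024
     83  0.3624   +0.000  +0.028  +0.000  +0.000   -0.135  +0.062  -0.169  +0.088
    125  0.5459   +0.000  +0.028  +0.000  +0.000   -0.126  +0.061  -0.080  -0.032


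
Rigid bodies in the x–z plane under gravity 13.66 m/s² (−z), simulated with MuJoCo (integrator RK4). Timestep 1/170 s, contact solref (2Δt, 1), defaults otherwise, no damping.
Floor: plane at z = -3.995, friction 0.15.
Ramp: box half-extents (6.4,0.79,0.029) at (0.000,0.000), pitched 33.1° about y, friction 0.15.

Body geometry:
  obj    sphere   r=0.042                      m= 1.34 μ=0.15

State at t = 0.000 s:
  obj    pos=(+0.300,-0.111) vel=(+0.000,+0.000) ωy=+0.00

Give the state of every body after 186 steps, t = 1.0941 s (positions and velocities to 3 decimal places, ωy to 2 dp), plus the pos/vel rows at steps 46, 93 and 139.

State at t = 1.0941 s:
  obj    pos=(+3.180,-1.988) vel=(+5.243,-3.477) ωy=+111.23

Key-timestep trajectory:
   step    t(s)  obj.x    obj.z    obj.vx   obj.vz 
     46  0.2706   +0.476  -0.226  +1.313  -0.824
     93  0.5471   +1.020  -0.580  +2.640  -1.698
    139  0.8176   +1.908  -1.159  +3.937  -2.559


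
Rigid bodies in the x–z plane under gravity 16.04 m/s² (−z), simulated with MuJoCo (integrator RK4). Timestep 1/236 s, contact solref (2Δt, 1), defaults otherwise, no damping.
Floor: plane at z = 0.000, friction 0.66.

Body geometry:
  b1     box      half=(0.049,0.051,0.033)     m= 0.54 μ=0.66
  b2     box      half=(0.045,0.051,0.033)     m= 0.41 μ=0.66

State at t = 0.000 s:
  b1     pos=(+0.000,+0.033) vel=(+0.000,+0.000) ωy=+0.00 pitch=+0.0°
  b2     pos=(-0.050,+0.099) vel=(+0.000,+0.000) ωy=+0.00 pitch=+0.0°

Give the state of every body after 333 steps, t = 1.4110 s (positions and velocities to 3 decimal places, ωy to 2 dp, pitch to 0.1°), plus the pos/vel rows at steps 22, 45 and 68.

State at t = 1.4110 s:
  b1     pos=(+0.000,+0.033) vel=(+0.000,+0.000) ωy=+0.00 pitch=+0.0°
  b2     pos=(-0.092,+0.045) vel=(+0.000,+0.000) ωy=+0.00 pitch=-90.0°

Key-timestep trajectory:
   step    t(s)  b1.x    b1.z    b1.vx   b1.vz   b2.x    b2.z    b2.vx   b2.vz 
     22  0.0932   +0.000  +0.033  +0.000  +0.000   -0.051  +0.099  -0.034  -0.002
     45  0.1907   +0.000  +0.033  +0.000  +0.000   -0.059  +0.097  -0.155  -0.065
     68  0.2881   +0.000  +0.033  +0.000  +0.000   -0.085  +0.068  -0.311  -0.849


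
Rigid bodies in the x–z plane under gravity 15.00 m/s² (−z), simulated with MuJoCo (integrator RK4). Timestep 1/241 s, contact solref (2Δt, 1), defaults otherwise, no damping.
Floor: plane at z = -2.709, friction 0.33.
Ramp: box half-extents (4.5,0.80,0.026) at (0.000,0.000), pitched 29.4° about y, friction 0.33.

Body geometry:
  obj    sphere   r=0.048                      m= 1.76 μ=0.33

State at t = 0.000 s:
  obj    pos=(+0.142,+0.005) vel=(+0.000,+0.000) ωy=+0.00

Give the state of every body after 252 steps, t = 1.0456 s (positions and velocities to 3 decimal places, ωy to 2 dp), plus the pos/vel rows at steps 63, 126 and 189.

State at t = 1.0456 s:
  obj    pos=(+2.647,-1.407) vel=(+4.791,-2.700) ωy=+114.56

Key-timestep trajectory:
   step    t(s)  obj.x    obj.z    obj.vx   obj.vz 
     63  0.2614   +0.299  -0.083  +1.198  -0.675
    126  0.5228   +0.768  -0.348  +2.396  -1.350
    189  0.7842   +1.551  -0.789  +3.594  -2.025


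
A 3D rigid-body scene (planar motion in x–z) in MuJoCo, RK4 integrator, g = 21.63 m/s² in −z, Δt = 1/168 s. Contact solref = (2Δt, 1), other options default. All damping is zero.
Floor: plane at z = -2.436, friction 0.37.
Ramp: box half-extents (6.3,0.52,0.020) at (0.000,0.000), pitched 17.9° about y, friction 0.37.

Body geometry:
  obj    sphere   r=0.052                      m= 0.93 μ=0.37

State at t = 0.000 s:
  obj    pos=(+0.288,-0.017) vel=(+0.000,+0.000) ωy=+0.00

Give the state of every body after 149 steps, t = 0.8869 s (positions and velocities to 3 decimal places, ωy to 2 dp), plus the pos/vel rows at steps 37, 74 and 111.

State at t = 0.8869 s:
  obj    pos=(+2.065,-0.591) vel=(+4.007,-1.294) ωy=+80.98

Key-timestep trajectory:
   step    t(s)  obj.x    obj.z    obj.vx   obj.vz 
     37  0.2202   +0.398  -0.053  +0.995  -0.321
     74  0.4405   +0.726  -0.159  +1.990  -0.643
    111  0.6607   +1.274  -0.336  +2.985  -0.964


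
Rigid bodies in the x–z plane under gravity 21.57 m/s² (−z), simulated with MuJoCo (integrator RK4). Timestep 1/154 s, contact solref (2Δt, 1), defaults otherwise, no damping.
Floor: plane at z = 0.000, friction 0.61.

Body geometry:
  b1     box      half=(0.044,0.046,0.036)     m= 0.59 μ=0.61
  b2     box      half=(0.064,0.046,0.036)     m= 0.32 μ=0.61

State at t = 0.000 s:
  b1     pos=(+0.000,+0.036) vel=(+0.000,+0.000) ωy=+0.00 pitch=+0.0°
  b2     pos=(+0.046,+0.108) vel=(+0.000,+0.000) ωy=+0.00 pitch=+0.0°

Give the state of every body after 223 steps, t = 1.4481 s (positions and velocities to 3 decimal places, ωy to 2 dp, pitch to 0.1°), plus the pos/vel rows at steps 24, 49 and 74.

State at t = 1.4481 s:
  b1     pos=(+0.000,+0.036) vel=(+0.000,+0.000) ωy=+0.00 pitch=+0.0°
  b2     pos=(+0.206,+0.036) vel=(+0.000,+0.000) ωy=+0.00 pitch=+180.0°

Key-timestep trajectory:
   step    t(s)  b1.x    b1.z    b1.vx   b1.vz   b2.x    b2.z    b2.vx   b2.vz 
     24  0.1558   +0.000  +0.036  +0.000  +0.000   +0.056  +0.106  +0.175  -0.057
     49  0.3182   +0.000  +0.036  +0.000  +0.000   +0.120  +0.070  +0.362  +0.149
     74  0.4805   +0.000  +0.036  +0.000  +0.000   +0.177  +0.062  +0.571  -0.320


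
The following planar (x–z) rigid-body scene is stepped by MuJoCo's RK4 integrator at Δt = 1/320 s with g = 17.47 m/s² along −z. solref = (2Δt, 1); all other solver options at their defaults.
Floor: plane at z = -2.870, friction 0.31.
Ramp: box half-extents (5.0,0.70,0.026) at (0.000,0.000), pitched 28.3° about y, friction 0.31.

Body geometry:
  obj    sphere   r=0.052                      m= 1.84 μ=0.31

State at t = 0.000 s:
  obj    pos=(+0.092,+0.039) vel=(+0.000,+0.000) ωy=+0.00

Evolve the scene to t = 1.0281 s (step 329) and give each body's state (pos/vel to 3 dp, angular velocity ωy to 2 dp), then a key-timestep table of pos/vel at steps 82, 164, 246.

State at t = 1.0281 s:
  obj    pos=(+2.845,-1.443) vel=(+5.355,-2.884) ωy=+116.96

Key-timestep trajectory:
   step    t(s)  obj.x    obj.z    obj.vx   obj.vz 
     82  0.2563   +0.263  -0.053  +1.335  -0.719
    164  0.5125   +0.776  -0.329  +2.670  -1.437
    246  0.7688   +1.631  -0.790  +4.004  -2.156


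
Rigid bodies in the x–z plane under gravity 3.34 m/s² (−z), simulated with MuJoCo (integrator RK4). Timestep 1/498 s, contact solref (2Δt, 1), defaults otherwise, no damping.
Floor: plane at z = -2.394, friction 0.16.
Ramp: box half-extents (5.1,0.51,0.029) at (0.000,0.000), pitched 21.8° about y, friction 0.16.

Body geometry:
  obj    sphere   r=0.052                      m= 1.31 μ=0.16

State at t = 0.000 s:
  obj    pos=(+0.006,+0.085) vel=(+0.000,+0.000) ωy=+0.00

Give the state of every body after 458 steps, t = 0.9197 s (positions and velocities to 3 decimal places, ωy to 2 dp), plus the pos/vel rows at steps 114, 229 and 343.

State at t = 0.9197 s:
  obj    pos=(+0.354,-0.054) vel=(+0.757,-0.303) ωy=+15.67

Key-timestep trajectory:
   step    t(s)  obj.x    obj.z    obj.vx   obj.vz 
    114  0.2289   +0.028  +0.076  +0.188  -0.075
    229  0.4598   +0.093  +0.050  +0.378  -0.151
    343  0.6888   +0.201  +0.007  +0.567  -0.227


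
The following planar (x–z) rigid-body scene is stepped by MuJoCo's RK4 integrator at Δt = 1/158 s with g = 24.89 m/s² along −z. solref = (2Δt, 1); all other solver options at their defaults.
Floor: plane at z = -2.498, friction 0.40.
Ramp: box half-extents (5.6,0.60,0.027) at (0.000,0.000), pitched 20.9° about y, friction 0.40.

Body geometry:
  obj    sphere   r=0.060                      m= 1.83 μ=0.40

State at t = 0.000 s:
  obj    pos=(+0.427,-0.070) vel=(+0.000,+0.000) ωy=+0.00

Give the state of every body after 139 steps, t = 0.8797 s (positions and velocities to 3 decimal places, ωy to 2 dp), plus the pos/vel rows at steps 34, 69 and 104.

State at t = 0.8797 s:
  obj    pos=(+2.720,-0.946) vel=(+5.212,-1.990) ωy=+92.98

Key-timestep trajectory:
   step    t(s)  obj.x    obj.z    obj.vx   obj.vz 
     34  0.2152   +0.564  -0.122  +1.275  -0.487
     69  0.4367   +0.992  -0.286  +2.588  -0.988
    104  0.6582   +1.711  -0.560  +3.900  -1.489


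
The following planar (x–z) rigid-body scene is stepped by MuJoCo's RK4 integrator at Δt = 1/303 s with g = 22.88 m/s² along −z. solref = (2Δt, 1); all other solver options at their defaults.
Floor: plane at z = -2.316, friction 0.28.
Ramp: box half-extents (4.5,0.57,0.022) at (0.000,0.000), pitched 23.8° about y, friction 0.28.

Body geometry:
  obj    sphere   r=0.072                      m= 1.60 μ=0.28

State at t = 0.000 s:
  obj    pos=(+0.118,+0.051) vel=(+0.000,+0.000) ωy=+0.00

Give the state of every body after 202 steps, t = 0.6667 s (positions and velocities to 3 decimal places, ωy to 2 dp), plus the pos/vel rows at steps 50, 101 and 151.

State at t = 0.6667 s:
  obj    pos=(+1.459,-0.541) vel=(+4.023,-1.774) ωy=+61.06

Key-timestep trajectory:
   step    t(s)  obj.x    obj.z    obj.vx   obj.vz 
     50  0.1650   +0.200  +0.014  +0.996  -0.439
    101  0.3333   +0.453  -0.097  +2.012  -0.887
    151  0.4983   +0.867  -0.280  +3.007  -1.326


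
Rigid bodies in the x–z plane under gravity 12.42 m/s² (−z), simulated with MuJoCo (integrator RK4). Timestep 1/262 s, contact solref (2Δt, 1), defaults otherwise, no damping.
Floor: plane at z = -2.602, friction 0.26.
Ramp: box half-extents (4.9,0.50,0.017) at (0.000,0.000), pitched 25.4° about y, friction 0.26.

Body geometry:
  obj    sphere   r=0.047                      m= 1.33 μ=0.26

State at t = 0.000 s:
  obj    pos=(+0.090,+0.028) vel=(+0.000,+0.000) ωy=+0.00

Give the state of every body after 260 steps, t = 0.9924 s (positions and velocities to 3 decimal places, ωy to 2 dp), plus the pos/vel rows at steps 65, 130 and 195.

State at t = 0.9924 s:
  obj    pos=(+1.783,-0.776) vel=(+3.411,-1.620) ωy=+80.33

Key-timestep trajectory:
   step    t(s)  obj.x    obj.z    obj.vx   obj.vz 
     65  0.2481   +0.196  -0.022  +0.853  -0.405
    130  0.4962   +0.513  -0.173  +1.706  -0.810
    195  0.7443   +1.042  -0.424  +2.559  -1.215


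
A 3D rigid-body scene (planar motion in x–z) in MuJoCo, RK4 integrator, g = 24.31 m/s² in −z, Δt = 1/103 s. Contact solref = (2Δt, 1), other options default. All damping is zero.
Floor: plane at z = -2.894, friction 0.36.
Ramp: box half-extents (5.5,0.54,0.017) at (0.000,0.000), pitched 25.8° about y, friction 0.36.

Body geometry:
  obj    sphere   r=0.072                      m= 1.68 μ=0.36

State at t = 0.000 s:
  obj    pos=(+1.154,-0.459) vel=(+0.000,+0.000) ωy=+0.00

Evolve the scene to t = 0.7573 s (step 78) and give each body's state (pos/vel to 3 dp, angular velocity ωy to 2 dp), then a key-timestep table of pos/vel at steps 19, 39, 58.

State at t = 0.7573 s:
  obj    pos=(+3.105,-1.402) vel=(+5.151,-2.490) ωy=+79.46

Key-timestep trajectory:
   step    t(s)  obj.x    obj.z    obj.vx   obj.vz 
     19  0.1845   +1.270  -0.515  +1.255  -0.607
     39  0.3786   +1.642  -0.695  +2.576  -1.245
     58  0.5631   +2.233  -0.981  +3.831  -1.852


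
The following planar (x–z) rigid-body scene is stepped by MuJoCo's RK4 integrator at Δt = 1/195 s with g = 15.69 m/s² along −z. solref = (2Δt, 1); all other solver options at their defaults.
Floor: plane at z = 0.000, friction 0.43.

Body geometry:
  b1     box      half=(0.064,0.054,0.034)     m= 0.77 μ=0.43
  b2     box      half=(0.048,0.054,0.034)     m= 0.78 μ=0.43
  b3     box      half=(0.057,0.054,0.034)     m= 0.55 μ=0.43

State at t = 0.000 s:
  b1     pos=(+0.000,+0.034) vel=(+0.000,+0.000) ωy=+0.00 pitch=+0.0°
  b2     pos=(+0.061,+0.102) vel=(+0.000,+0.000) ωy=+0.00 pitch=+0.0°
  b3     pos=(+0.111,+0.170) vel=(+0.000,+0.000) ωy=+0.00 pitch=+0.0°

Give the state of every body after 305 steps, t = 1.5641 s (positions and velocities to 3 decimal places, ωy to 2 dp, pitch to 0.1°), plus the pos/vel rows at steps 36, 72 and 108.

State at t = 1.5641 s:
  b1     pos=(+0.000,+0.034) vel=(+0.000,+0.000) ωy=+0.00 pitch=+0.0°
  b2     pos=(+0.110,+0.048) vel=(+0.000,+0.000) ωy=+0.00 pitch=+90.0°
  b3     pos=(+0.317,+0.034) vel=(+0.000,+0.000) ωy=+0.00 pitch=+180.0°

Key-timestep trajectory:
   step    t(s)  b1.x    b1.z    b1.vx   b1.vz   b2.x    b2.z    b2.vx   b2.vz   b3.x    b3.z    b3.vx   b3.vz 
     36  0.1846   +0.000  +0.034  +0.000  +0.000   +0.090  +0.090  +0.349  -0.426   +0.178  +0.092  +0.585  -1.360
     72  0.3692   +0.000  +0.034  +0.000  +0.000   +0.110  +0.048  +0.009  +0.002   +0.250  +0.066  +0.125  +0.013
    108  0.5538   +0.000  +0.034  +0.000  +0.000   +0.110  +0.048  +0.000  +0.000   +0.275  +0.064  +0.260  -0.078


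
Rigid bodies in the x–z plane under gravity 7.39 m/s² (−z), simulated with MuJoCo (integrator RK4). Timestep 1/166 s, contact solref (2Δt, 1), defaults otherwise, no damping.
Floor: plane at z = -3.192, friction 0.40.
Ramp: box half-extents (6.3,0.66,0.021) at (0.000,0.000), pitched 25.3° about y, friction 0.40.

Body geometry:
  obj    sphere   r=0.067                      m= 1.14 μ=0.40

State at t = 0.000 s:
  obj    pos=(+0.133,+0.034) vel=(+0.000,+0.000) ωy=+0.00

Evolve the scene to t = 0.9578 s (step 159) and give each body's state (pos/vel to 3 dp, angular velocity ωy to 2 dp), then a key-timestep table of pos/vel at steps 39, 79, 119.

State at t = 0.9578 s:
  obj    pos=(+1.069,-0.408) vel=(+1.954,-0.923) ωy=+32.24

Key-timestep trajectory:
   step    t(s)  obj.x    obj.z    obj.vx   obj.vz 
     39  0.2349   +0.189  +0.008  +0.479  -0.227
     79  0.4759   +0.364  -0.075  +0.971  -0.459
    119  0.7169   +0.657  -0.213  +1.462  -0.691


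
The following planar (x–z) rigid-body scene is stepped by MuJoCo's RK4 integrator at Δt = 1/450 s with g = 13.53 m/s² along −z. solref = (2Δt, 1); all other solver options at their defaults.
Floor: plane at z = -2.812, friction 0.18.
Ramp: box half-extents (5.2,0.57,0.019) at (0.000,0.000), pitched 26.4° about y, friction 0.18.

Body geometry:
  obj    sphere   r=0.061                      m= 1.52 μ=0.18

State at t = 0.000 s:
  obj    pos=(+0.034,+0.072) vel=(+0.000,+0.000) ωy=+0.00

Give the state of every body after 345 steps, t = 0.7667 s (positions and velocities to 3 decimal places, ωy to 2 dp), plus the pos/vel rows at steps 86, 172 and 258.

State at t = 0.7667 s:
  obj    pos=(+1.165,-0.489) vel=(+2.951,-1.465) ωy=+54.00

Key-timestep trajectory:
   step    t(s)  obj.x    obj.z    obj.vx   obj.vz 
     86  0.1911   +0.104  +0.037  +0.736  -0.365
    172  0.3822   +0.315  -0.067  +1.471  -0.730
    258  0.5733   +0.667  -0.242  +2.207  -1.096


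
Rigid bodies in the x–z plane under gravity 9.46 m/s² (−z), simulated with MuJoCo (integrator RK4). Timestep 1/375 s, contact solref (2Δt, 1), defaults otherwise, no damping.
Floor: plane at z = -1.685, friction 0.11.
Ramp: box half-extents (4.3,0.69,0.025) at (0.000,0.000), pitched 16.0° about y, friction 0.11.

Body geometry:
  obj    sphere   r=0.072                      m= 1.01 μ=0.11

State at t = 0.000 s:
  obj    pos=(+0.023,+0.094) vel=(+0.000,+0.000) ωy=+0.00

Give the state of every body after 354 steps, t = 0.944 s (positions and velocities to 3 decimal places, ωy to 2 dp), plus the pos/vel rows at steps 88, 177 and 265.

State at t = 0.944 s:
  obj    pos=(+0.821,-0.134) vel=(+1.690,-0.485) ωy=+24.42

Key-timestep trajectory:
   step    t(s)  obj.x    obj.z    obj.vx   obj.vz 
     88  0.2347   +0.072  +0.080  +0.420  -0.120
    177  0.4720   +0.223  +0.037  +0.845  -0.242
    265  0.7067   +0.470  -0.034  +1.265  -0.363


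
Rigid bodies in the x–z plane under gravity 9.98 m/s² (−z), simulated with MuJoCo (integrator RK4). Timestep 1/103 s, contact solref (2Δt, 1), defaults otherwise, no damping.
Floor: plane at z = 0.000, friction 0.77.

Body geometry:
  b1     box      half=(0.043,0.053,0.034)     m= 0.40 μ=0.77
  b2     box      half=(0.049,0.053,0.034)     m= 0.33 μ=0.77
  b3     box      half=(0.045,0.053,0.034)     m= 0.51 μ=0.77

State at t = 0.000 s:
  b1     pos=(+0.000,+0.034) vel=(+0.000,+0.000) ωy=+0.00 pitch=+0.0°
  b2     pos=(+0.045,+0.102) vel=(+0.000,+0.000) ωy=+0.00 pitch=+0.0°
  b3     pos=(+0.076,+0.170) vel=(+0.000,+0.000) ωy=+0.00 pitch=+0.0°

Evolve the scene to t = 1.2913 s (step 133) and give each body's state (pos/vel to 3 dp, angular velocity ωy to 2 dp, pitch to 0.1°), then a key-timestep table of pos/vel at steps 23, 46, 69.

State at t = 1.2913 s:
  b1     pos=(+0.000,+0.034) vel=(+0.000,+0.000) ωy=+0.00 pitch=+0.0°
  b2     pos=(+0.086,+0.049) vel=(+0.000,+0.000) ωy=+0.00 pitch=+90.0°
  b3     pos=(+0.186,+0.045) vel=(+0.000,+0.000) ωy=+0.00 pitch=+90.0°

Key-timestep trajectory:
   step    t(s)  b1.x    b1.z    b1.vx   b1.vz   b2.x    b2.z    b2.vx   b2.vz   b3.x    b3.z    b3.vx   b3.vz 
     23  0.2233   +0.000  +0.034  -0.001  +0.001   +0.070  +0.089  +0.237  -0.290   +0.143  +0.111  +0.527  -0.902
     46  0.4466   +0.000  +0.034  +0.000  +0.000   +0.086  +0.049  -0.001  +0.002   +0.210  +0.056  +0.048  +0.008
     69  0.6699   +0.000  +0.034  +0.000  +0.000   +0.086  +0.049  +0.000  +0.000   +0.187  +0.046  -0.312  -0.244


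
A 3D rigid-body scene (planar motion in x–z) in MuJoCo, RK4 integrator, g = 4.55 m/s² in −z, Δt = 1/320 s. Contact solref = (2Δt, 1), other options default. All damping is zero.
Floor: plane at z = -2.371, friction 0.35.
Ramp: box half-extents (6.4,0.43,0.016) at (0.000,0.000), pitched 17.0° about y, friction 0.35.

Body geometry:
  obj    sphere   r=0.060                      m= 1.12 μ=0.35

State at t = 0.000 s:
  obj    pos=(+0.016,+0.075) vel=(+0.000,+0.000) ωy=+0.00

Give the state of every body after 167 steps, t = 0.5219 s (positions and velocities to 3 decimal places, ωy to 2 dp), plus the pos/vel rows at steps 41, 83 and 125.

State at t = 0.5219 s:
  obj    pos=(+0.140,+0.037) vel=(+0.474,-0.145) ωy=+8.26

Key-timestep trajectory:
   step    t(s)  obj.x    obj.z    obj.vx   obj.vz 
     41  0.1281   +0.023  +0.072  +0.116  -0.036
     83  0.2594   +0.047  +0.065  +0.236  -0.072
    125  0.3906   +0.085  +0.053  +0.355  -0.109


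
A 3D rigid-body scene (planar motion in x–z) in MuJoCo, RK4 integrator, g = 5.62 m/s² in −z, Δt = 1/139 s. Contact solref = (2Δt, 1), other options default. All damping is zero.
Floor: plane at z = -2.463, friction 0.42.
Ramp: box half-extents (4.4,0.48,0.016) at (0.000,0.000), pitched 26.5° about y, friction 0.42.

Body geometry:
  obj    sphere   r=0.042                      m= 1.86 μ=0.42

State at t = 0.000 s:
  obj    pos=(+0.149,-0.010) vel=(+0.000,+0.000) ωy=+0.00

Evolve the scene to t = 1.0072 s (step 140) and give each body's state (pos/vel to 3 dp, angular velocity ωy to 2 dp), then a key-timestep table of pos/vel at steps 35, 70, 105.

State at t = 1.0072 s:
  obj    pos=(+0.962,-0.415) vel=(+1.614,-0.805) ωy=+42.94

Key-timestep trajectory:
   step    t(s)  obj.x    obj.z    obj.vx   obj.vz 
     35  0.2518   +0.200  -0.035  +0.404  -0.201
     70  0.5036   +0.352  -0.111  +0.807  -0.402
    105  0.7554   +0.607  -0.238  +1.211  -0.604


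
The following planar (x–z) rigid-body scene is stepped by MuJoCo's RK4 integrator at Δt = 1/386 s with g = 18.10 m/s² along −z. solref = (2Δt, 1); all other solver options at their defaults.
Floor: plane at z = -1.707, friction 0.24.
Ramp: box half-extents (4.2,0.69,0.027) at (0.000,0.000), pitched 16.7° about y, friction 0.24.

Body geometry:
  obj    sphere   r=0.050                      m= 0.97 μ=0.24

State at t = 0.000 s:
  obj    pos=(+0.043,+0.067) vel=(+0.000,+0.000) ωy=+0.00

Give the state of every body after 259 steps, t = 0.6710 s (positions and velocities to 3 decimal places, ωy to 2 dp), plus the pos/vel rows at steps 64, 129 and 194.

State at t = 0.6710 s:
  obj    pos=(+0.844,-0.173) vel=(+2.388,-0.716) ωy=+49.85

Key-timestep trajectory:
   step    t(s)  obj.x    obj.z    obj.vx   obj.vz 
     64  0.1658   +0.092  +0.053  +0.590  -0.177
    129  0.3342   +0.242  +0.008  +1.189  -0.357
    194  0.5026   +0.493  -0.067  +1.789  -0.537


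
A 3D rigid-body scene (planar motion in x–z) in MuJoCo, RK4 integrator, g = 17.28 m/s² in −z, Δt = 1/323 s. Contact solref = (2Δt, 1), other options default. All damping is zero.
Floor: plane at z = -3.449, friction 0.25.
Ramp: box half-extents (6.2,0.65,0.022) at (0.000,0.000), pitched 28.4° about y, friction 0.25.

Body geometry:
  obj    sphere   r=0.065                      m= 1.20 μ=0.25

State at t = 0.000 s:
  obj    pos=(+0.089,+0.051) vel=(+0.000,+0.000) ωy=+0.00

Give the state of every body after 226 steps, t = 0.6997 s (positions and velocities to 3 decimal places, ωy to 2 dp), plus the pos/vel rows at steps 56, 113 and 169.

State at t = 0.6997 s:
  obj    pos=(+1.353,-0.633) vel=(+3.613,-1.954) ωy=+63.18

Key-timestep trajectory:
   step    t(s)  obj.x    obj.z    obj.vx   obj.vz 
     56  0.1734   +0.167  +0.009  +0.896  -0.484
    113  0.3498   +0.405  -0.120  +1.807  -0.977
    169  0.5232   +0.796  -0.331  +2.702  -1.461


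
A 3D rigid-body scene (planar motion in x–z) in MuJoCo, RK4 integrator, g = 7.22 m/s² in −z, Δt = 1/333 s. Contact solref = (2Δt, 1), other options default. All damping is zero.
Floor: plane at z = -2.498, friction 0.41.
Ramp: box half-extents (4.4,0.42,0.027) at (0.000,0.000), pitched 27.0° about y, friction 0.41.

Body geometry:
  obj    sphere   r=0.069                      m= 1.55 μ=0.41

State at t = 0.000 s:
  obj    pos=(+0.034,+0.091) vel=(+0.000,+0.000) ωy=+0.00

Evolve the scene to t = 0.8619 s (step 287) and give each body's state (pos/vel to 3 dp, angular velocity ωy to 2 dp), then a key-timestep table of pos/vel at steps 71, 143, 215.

State at t = 0.8619 s:
  obj    pos=(+0.809,-0.304) vel=(+1.798,-0.916) ωy=+29.24

Key-timestep trajectory:
   step    t(s)  obj.x    obj.z    obj.vx   obj.vz 
     71  0.2132   +0.081  +0.066  +0.445  -0.227
    143  0.4294   +0.226  -0.008  +0.896  -0.456
    215  0.6456   +0.469  -0.131  +1.347  -0.686


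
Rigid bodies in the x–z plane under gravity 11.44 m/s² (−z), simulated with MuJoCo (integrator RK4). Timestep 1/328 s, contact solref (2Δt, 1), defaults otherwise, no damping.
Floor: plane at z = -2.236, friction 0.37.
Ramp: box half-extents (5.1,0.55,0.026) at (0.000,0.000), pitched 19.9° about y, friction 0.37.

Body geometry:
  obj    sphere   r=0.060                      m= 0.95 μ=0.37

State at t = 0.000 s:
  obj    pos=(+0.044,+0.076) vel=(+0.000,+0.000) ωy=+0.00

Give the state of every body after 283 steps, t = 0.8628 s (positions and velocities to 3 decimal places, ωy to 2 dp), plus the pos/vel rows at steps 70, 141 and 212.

State at t = 0.8628 s:
  obj    pos=(+1.017,-0.277) vel=(+2.257,-0.817) ωy=+39.99

Key-timestep trajectory:
   step    t(s)  obj.x    obj.z    obj.vx   obj.vz 
     70  0.2134   +0.103  +0.054  +0.558  -0.202
    141  0.4299   +0.286  -0.012  +1.124  -0.407
    212  0.6463   +0.590  -0.122  +1.690  -0.612


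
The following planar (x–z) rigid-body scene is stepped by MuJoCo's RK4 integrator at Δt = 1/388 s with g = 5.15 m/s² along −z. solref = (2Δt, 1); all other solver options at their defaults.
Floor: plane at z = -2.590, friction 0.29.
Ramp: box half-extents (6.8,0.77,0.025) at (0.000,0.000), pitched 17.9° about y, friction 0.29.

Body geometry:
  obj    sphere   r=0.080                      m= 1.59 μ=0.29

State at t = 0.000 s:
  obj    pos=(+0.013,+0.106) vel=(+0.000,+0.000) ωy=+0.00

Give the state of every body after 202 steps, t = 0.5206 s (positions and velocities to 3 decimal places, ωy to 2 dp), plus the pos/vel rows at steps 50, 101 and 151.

State at t = 0.5206 s:
  obj    pos=(+0.159,+0.059) vel=(+0.560,-0.181) ωy=+7.36

Key-timestep trajectory:
   step    t(s)  obj.x    obj.z    obj.vx   obj.vz 
     50  0.1289   +0.022  +0.103  +0.139  -0.045
    101  0.2603   +0.050  +0.094  +0.280  -0.090
    151  0.3892   +0.095  +0.080  +0.419  -0.135


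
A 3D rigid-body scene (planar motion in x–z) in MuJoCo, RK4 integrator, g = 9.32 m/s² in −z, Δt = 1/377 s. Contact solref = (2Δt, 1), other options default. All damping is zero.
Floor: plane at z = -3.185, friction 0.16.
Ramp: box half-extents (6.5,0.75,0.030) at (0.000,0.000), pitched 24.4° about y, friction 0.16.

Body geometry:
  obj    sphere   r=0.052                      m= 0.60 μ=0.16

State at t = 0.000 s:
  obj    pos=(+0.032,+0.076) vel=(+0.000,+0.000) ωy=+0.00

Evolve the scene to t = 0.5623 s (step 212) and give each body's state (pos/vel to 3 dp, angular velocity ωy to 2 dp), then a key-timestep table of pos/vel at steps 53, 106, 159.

State at t = 0.5623 s:
  obj    pos=(+0.428,-0.104) vel=(+1.408,-0.639) ωy=+29.73

Key-timestep trajectory:
   step    t(s)  obj.x    obj.z    obj.vx   obj.vz 
     53  0.1406   +0.057  +0.064  +0.352  -0.160
    106  0.2812   +0.131  +0.031  +0.704  -0.319
    159  0.4218   +0.255  -0.025  +1.056  -0.479
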